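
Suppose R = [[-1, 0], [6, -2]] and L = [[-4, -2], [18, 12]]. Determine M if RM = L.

M = [[4, 2], [3, 0]]

Left-multiplying both sides by R⁻¹ gives M = R⁻¹L.
det R = 2; the adjugate gives R⁻¹ = [[-1, 0], [-3, -1/2]].
M = R⁻¹L = [[-1, 0], [-3, -1/2]] · [[-4, -2], [18, 12]] = [[4, 2], [3, 0]].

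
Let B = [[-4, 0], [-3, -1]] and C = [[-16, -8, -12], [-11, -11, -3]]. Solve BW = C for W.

W = [[4, 2, 3], [-1, 5, -6]]

Left-multiplying both sides by B⁻¹ gives W = B⁻¹C.
B has determinant 4; B⁻¹ = [[-1/4, 0], [3/4, -1]].
W = B⁻¹C = [[-1/4, 0], [3/4, -1]] · [[-16, -8, -12], [-11, -11, -3]] = [[4, 2, 3], [-1, 5, -6]].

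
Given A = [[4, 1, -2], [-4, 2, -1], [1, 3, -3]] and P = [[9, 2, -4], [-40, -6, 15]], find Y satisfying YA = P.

Right-multiplying both sides by A⁻¹ gives Y = PA⁻¹.
det A = 3, so A⁻¹ = [[-1, -1, 1], [-13/3, -10/3, 4], [-14/3, -11/3, 4]].
Y = PA⁻¹ = [[9, 2, -4], [-40, -6, 15]] · [[-1, -1, 1], [-13/3, -10/3, 4], [-14/3, -11/3, 4]] = [[1, -1, 1], [-4, 5, -4]].

Y = [[1, -1, 1], [-4, 5, -4]]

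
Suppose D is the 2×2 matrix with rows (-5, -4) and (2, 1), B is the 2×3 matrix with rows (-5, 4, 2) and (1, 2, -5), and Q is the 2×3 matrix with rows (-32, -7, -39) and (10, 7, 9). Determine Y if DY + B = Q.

DY = Q − B = [[-27, -11, -41], [9, 5, 14]].
Left-multiplying both sides by D⁻¹ gives Y = D⁻¹(Q − B).
det D = 3; the adjugate gives D⁻¹ = [[1/3, 4/3], [-2/3, -5/3]].
Y = D⁻¹(Q − B) = [[3, 3, 5], [3, -1, 4]].

Y = [[3, 3, 5], [3, -1, 4]]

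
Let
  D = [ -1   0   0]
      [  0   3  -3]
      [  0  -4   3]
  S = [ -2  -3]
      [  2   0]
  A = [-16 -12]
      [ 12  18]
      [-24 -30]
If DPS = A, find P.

P = [[-4, 4], [-4, 2], [-2, 2]]

P = D⁻¹AS⁻¹ (apply D⁻¹ on the left and S⁻¹ on the right).
det D = 3; the adjugate gives D⁻¹ = [[-1, 0, 0], [0, -1, -1], [0, -4/3, -1]].
det S = 6; the adjugate gives S⁻¹ = [[0, 1/2], [-1/3, -1/3]].
D⁻¹A = [[16, 12], [12, 12], [8, 6]].
P = (D⁻¹A)S⁻¹ = [[-4, 4], [-4, 2], [-2, 2]].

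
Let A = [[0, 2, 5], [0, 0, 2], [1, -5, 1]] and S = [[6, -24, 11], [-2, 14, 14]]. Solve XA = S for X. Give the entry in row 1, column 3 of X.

6

Right-multiplying both sides by A⁻¹ gives X = SA⁻¹.
det A = 4, so A⁻¹ = [[5/2, -27/4, 1], [1/2, -5/4, 0], [0, 1/2, 0]].
X = SA⁻¹ = [[6, -24, 11], [-2, 14, 14]] · [[5/2, -27/4, 1], [1/2, -5/4, 0], [0, 1/2, 0]] = [[3, -5, 6], [2, 3, -2]].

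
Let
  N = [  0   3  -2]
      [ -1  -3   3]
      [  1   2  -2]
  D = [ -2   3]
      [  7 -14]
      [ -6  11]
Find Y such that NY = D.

Left-multiplying both sides by N⁻¹ gives Y = N⁻¹D.
det N = 1; the adjugate gives N⁻¹ = [[0, 2, 3], [1, 2, 2], [1, 3, 3]].
Y = N⁻¹D = [[0, 2, 3], [1, 2, 2], [1, 3, 3]] · [[-2, 3], [7, -14], [-6, 11]] = [[-4, 5], [0, -3], [1, -6]].

Y = [[-4, 5], [0, -3], [1, -6]]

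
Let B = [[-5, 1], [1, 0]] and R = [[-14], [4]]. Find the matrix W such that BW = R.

Since B multiplies W on the left, W = B⁻¹R.
det B = -1; the adjugate gives B⁻¹ = [[0, 1], [1, 5]].
W = B⁻¹R = [[0, 1], [1, 5]] · [[-14], [4]] = [[4], [6]].

W = [[4], [6]]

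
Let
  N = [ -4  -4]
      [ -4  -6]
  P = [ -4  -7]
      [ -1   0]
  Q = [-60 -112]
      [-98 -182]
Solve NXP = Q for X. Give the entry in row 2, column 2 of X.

1

Left-multiply by N⁻¹ and right-multiply by P⁻¹: X = N⁻¹QP⁻¹.
det N = 8, so N⁻¹ = [[-3/4, 1/2], [1/2, -1/2]].
det P = -7; the adjugate gives P⁻¹ = [[0, -1], [-1/7, 4/7]].
N⁻¹Q = [[-4, -7], [19, 35]].
X = (N⁻¹Q)P⁻¹ = [[1, 0], [-5, 1]].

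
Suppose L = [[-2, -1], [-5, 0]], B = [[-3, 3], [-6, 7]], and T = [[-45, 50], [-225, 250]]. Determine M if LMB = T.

M = [[-5, -5], [5, 5]]

Left-multiply by L⁻¹ and right-multiply by B⁻¹: M = L⁻¹TB⁻¹.
L has determinant -5; L⁻¹ = [[0, -1/5], [-1, 2/5]].
det B = -3; the adjugate gives B⁻¹ = [[-7/3, 1], [-2, 1]].
L⁻¹T = [[45, -50], [-45, 50]].
M = (L⁻¹T)B⁻¹ = [[-5, -5], [5, 5]].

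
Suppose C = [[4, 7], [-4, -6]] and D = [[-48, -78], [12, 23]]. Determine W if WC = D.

Since C sits to the right of W, W = DC⁻¹.
det C = 4, so C⁻¹ = [[-3/2, -7/4], [1, 1]].
W = DC⁻¹ = [[-48, -78], [12, 23]] · [[-3/2, -7/4], [1, 1]] = [[-6, 6], [5, 2]].

W = [[-6, 6], [5, 2]]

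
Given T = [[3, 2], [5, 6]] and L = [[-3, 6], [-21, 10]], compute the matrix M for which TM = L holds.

Since T multiplies M on the left, M = T⁻¹L.
det T = 8, so T⁻¹ = [[3/4, -1/4], [-5/8, 3/8]].
M = T⁻¹L = [[3/4, -1/4], [-5/8, 3/8]] · [[-3, 6], [-21, 10]] = [[3, 2], [-6, 0]].

M = [[3, 2], [-6, 0]]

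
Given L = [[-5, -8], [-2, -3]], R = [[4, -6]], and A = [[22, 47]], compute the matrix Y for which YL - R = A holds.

Y = [[-4, -3]]

YL = A + R = [[26, 41]].
Right-multiplying both sides by L⁻¹ gives Y = (A + R)L⁻¹.
det L = -1; the adjugate gives L⁻¹ = [[3, -8], [-2, 5]].
Y = (A + R)L⁻¹ = [[-4, -3]].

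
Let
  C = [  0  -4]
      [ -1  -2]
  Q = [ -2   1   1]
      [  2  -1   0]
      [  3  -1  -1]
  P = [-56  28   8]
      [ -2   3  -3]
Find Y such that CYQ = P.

Y = [[3, -4, -4], [-2, 5, 0]]

Y = C⁻¹PQ⁻¹ (apply C⁻¹ on the left and Q⁻¹ on the right).
det C = -4; the adjugate gives C⁻¹ = [[1/2, -1], [-1/4, 0]].
det Q = 1, so Q⁻¹ = [[1, 0, 1], [2, -1, 2], [1, 1, 0]].
C⁻¹P = [[-26, 11, 7], [14, -7, -2]].
Y = (C⁻¹P)Q⁻¹ = [[3, -4, -4], [-2, 5, 0]].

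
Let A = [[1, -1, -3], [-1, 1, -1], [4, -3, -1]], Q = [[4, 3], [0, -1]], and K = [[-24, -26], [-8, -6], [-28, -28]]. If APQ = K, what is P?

Isolating P: multiply by A⁻¹ from the left and Q⁻¹ from the right, so P = A⁻¹KQ⁻¹.
det A = 4, so A⁻¹ = [[-1, 2, 1], [-5/4, 11/4, 1], [-1/4, -1/4, 0]].
det Q = -4; the adjugate gives Q⁻¹ = [[1/4, 3/4], [0, -1]].
A⁻¹K = [[-20, -14], [-20, -12], [8, 8]].
P = (A⁻¹K)Q⁻¹ = [[-5, -1], [-5, -3], [2, -2]].

P = [[-5, -1], [-5, -3], [2, -2]]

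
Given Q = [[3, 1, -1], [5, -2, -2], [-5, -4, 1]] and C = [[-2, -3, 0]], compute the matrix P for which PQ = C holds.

P = [[1, 0, 1]]

Since Q sits to the right of P, P = CQ⁻¹.
det Q = 5; the adjugate gives Q⁻¹ = [[-2, 3/5, -4/5], [1, -2/5, 1/5], [-6, 7/5, -11/5]].
P = CQ⁻¹ = [[-2, -3, 0]] · [[-2, 3/5, -4/5], [1, -2/5, 1/5], [-6, 7/5, -11/5]] = [[1, 0, 1]].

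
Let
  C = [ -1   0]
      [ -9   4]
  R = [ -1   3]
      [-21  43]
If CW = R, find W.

W = [[1, -3], [-3, 4]]

Since C multiplies W on the left, W = C⁻¹R.
det C = -4; the adjugate gives C⁻¹ = [[-1, 0], [-9/4, 1/4]].
W = C⁻¹R = [[-1, 0], [-9/4, 1/4]] · [[-1, 3], [-21, 43]] = [[1, -3], [-3, 4]].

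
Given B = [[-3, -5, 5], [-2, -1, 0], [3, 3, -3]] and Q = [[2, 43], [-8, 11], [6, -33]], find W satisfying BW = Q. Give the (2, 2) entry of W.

1

Since B multiplies W on the left, W = B⁻¹Q.
det B = 6; the adjugate gives B⁻¹ = [[1/2, 0, 5/6], [-1, -1, -5/3], [-1/2, -1, -7/6]].
W = B⁻¹Q = [[1/2, 0, 5/6], [-1, -1, -5/3], [-1/2, -1, -7/6]] · [[2, 43], [-8, 11], [6, -33]] = [[6, -6], [-4, 1], [0, 6]].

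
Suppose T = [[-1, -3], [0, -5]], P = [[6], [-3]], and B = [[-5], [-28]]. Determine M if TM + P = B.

M = [[-4], [5]]

TM = B − P = [[-11], [-25]].
Since T multiplies M on the left, M = T⁻¹(B − P).
det T = 5; the adjugate gives T⁻¹ = [[-1, 3/5], [0, -1/5]].
M = T⁻¹(B − P) = [[-4], [5]].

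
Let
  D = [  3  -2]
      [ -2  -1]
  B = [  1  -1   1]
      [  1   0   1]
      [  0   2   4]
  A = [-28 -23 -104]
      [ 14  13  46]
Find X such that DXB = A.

X = [[-3, -5, -5], [3, -1, 2]]

Isolating X: multiply by D⁻¹ from the left and B⁻¹ from the right, so X = D⁻¹AB⁻¹.
D has determinant -7; D⁻¹ = [[1/7, -2/7], [-2/7, -3/7]].
B has determinant 4; B⁻¹ = [[-1/2, 3/2, -1/4], [-1, 1, 0], [1/2, -1/2, 1/4]].
D⁻¹A = [[-8, -7, -28], [2, 1, 10]].
X = (D⁻¹A)B⁻¹ = [[-3, -5, -5], [3, -1, 2]].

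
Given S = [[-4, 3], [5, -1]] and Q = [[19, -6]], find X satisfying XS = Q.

Since S sits to the right of X, X = QS⁻¹.
det S = -11, so S⁻¹ = [[1/11, 3/11], [5/11, 4/11]].
X = QS⁻¹ = [[19, -6]] · [[1/11, 3/11], [5/11, 4/11]] = [[-1, 3]].

X = [[-1, 3]]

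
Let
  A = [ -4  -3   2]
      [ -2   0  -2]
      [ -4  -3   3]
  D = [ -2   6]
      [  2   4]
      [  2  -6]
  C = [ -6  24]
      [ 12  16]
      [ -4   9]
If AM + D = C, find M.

M = [[-3, -3], [4, -4], [-2, -3]]

AM = C − D = [[-4, 18], [10, 12], [-6, 15]].
Since A multiplies M on the left, M = A⁻¹(C − D).
A has determinant -6; A⁻¹ = [[1, -1/2, -1], [-7/3, 2/3, 2], [-1, 0, 1]].
M = A⁻¹(C − D) = [[-3, -3], [4, -4], [-2, -3]].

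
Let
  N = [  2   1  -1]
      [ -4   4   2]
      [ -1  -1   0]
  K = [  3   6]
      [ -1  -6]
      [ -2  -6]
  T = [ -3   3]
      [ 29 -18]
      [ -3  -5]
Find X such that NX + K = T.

X = [[-2, 2], [3, -3], [5, 4]]

NX = T − K = [[-6, -3], [30, -12], [-1, 1]].
Since N multiplies X on the left, X = N⁻¹(T − K).
det N = -6; the adjugate gives N⁻¹ = [[-1/3, -1/6, -1], [1/3, 1/6, 0], [-4/3, -1/6, -2]].
X = N⁻¹(T − K) = [[-2, 2], [3, -3], [5, 4]].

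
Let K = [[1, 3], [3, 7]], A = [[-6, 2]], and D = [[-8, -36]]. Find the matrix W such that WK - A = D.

W = [[-2, -4]]

WK = D + A = [[-14, -34]].
Since K sits to the right of W, W = (D + A)K⁻¹.
K has determinant -2; K⁻¹ = [[-7/2, 3/2], [3/2, -1/2]].
W = (D + A)K⁻¹ = [[-2, -4]].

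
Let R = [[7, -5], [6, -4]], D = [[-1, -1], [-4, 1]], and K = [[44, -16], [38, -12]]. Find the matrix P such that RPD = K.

P = R⁻¹KD⁻¹ (apply R⁻¹ on the left and D⁻¹ on the right).
det R = 2; the adjugate gives R⁻¹ = [[-2, 5/2], [-3, 7/2]].
det D = -5; the adjugate gives D⁻¹ = [[-1/5, -1/5], [-4/5, 1/5]].
R⁻¹K = [[7, 2], [1, 6]].
P = (R⁻¹K)D⁻¹ = [[-3, -1], [-5, 1]].

P = [[-3, -1], [-5, 1]]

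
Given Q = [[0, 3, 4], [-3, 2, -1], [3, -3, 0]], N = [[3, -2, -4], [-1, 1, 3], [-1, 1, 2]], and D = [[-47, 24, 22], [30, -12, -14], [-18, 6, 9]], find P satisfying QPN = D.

P = [[-5, -3, -5], [-1, -2, 0], [-5, -5, 1]]

P = Q⁻¹DN⁻¹ (apply Q⁻¹ on the left and N⁻¹ on the right).
det Q = 3, so Q⁻¹ = [[-1, -4, -11/3], [-1, -4, -4], [1, 3, 3]].
N has determinant -1; N⁻¹ = [[1, 0, 2], [1, -2, 5], [0, 1, -1]].
Q⁻¹D = [[-7, 2, 1], [-1, 0, -2], [-11, 6, 7]].
P = (Q⁻¹D)N⁻¹ = [[-5, -3, -5], [-1, -2, 0], [-5, -5, 1]].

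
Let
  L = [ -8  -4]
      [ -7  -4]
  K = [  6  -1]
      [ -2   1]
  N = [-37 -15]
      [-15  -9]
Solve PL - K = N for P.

P = [[3, 1], [3, -1]]

PL = N + K = [[-31, -16], [-17, -8]].
L is on the right of P, so right-multiply by L⁻¹: P = (N + K)L⁻¹.
L has determinant 4; L⁻¹ = [[-1, 1], [7/4, -2]].
P = (N + K)L⁻¹ = [[3, 1], [3, -1]].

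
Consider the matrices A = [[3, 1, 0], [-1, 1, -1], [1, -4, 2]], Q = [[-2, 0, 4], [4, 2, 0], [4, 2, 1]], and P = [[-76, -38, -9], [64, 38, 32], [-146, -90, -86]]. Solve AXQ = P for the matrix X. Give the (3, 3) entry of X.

Isolating X: multiply by A⁻¹ from the left and Q⁻¹ from the right, so X = A⁻¹PQ⁻¹.
A has determinant -5; A⁻¹ = [[2/5, 2/5, 1/5], [-1/5, -6/5, -3/5], [-3/5, -13/5, -4/5]].
Q has determinant -4; Q⁻¹ = [[-1/2, -2, 2], [1, 9/2, -4], [0, -1, 1]].
A⁻¹P = [[-34, -18, -8], [26, 16, 15], [-4, -4, -9]].
X = (A⁻¹P)Q⁻¹ = [[-1, -5, -4], [3, 5, 3], [-2, -1, -1]].

-1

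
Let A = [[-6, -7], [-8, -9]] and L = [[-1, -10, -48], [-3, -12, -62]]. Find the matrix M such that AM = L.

M = [[6, -3, 1], [-5, 4, 6]]

A is on the left of M, so left-multiply by A⁻¹: M = A⁻¹L.
det A = -2; the adjugate gives A⁻¹ = [[9/2, -7/2], [-4, 3]].
M = A⁻¹L = [[9/2, -7/2], [-4, 3]] · [[-1, -10, -48], [-3, -12, -62]] = [[6, -3, 1], [-5, 4, 6]].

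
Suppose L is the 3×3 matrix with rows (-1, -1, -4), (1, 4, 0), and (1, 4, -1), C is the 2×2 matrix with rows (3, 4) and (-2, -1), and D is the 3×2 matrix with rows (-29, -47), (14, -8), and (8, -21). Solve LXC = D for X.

X = L⁻¹DC⁻¹ (apply L⁻¹ on the left and C⁻¹ on the right).
L has determinant 3; L⁻¹ = [[-4/3, -17/3, 16/3], [1/3, 5/3, -4/3], [0, 1, -1]].
C has determinant 5; C⁻¹ = [[-1/5, -4/5], [2/5, 3/5]].
L⁻¹D = [[2, -4], [3, -1], [6, 13]].
X = (L⁻¹D)C⁻¹ = [[-2, -4], [-1, -3], [4, 3]].

X = [[-2, -4], [-1, -3], [4, 3]]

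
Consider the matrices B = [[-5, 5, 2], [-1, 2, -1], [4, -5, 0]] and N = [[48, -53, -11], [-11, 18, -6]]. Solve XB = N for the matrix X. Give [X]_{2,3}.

B is on the right of X, so right-multiply by B⁻¹: X = NB⁻¹.
det B = -1, so B⁻¹ = [[5, 10, 9], [4, 8, 7], [3, 5, 5]].
X = NB⁻¹ = [[48, -53, -11], [-11, 18, -6]] · [[5, 10, 9], [4, 8, 7], [3, 5, 5]] = [[-5, 1, 6], [-1, 4, -3]].

-3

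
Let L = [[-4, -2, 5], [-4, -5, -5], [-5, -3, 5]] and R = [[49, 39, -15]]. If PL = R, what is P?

P = [[-2, -4, -5]]

L is on the right of P, so right-multiply by L⁻¹: P = RL⁻¹.
det L = 5, so L⁻¹ = [[-8, -1, 7], [9, 1, -8], [-13/5, -2/5, 12/5]].
P = RL⁻¹ = [[49, 39, -15]] · [[-8, -1, 7], [9, 1, -8], [-13/5, -2/5, 12/5]] = [[-2, -4, -5]].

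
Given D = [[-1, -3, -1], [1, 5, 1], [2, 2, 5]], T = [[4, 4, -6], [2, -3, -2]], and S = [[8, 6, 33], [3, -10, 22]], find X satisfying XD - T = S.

X = [[-5, -3, 5], [1, -4, 5]]

XD = S + T = [[12, 10, 27], [5, -13, 20]].
Right-multiplying both sides by D⁻¹ gives X = (S + T)D⁻¹.
D has determinant -6; D⁻¹ = [[-23/6, -13/6, -1/3], [1/2, 1/2, 0], [4/3, 2/3, 1/3]].
X = (S + T)D⁻¹ = [[-5, -3, 5], [1, -4, 5]].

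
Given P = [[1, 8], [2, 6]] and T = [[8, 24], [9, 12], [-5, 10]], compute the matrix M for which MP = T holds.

M = [[0, 4], [-3, 6], [5, -5]]

P is on the right of M, so right-multiply by P⁻¹: M = TP⁻¹.
det P = -10, so P⁻¹ = [[-3/5, 4/5], [1/5, -1/10]].
M = TP⁻¹ = [[8, 24], [9, 12], [-5, 10]] · [[-3/5, 4/5], [1/5, -1/10]] = [[0, 4], [-3, 6], [5, -5]].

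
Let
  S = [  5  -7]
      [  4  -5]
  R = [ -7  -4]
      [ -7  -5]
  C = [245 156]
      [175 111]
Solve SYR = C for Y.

Y = [[-1, 1], [2, 3]]

Y = S⁻¹CR⁻¹ (apply S⁻¹ on the left and R⁻¹ on the right).
det S = 3; the adjugate gives S⁻¹ = [[-5/3, 7/3], [-4/3, 5/3]].
det R = 7, so R⁻¹ = [[-5/7, 4/7], [1, -1]].
S⁻¹C = [[0, -1], [-35, -23]].
Y = (S⁻¹C)R⁻¹ = [[-1, 1], [2, 3]].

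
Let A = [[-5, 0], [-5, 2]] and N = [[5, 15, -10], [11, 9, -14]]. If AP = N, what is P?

A is on the left of P, so left-multiply by A⁻¹: P = A⁻¹N.
A has determinant -10; A⁻¹ = [[-1/5, 0], [-1/2, 1/2]].
P = A⁻¹N = [[-1/5, 0], [-1/2, 1/2]] · [[5, 15, -10], [11, 9, -14]] = [[-1, -3, 2], [3, -3, -2]].

P = [[-1, -3, 2], [3, -3, -2]]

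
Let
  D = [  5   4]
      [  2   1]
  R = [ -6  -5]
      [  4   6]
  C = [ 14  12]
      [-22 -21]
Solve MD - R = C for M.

MD = C + R = [[8, 7], [-18, -15]].
Right-multiplying both sides by D⁻¹ gives M = (C + R)D⁻¹.
D has determinant -3; D⁻¹ = [[-1/3, 4/3], [2/3, -5/3]].
M = (C + R)D⁻¹ = [[2, -1], [-4, 1]].

M = [[2, -1], [-4, 1]]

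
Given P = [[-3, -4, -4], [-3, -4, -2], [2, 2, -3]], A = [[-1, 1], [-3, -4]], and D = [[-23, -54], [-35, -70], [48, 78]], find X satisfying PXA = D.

Left-multiply by P⁻¹ and right-multiply by A⁻¹: X = P⁻¹DA⁻¹.
det P = -4; the adjugate gives P⁻¹ = [[-4, 5, 2], [13/4, -17/4, -3/2], [-1/2, 1/2, 0]].
det A = 7; the adjugate gives A⁻¹ = [[-4/7, -1/7], [3/7, -1/7]].
P⁻¹D = [[13, 22], [2, 5], [-6, -8]].
X = (P⁻¹D)A⁻¹ = [[2, -5], [1, -1], [0, 2]].

X = [[2, -5], [1, -1], [0, 2]]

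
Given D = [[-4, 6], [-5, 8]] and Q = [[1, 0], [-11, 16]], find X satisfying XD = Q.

D is on the right of X, so right-multiply by D⁻¹: X = QD⁻¹.
D has determinant -2; D⁻¹ = [[-4, 3], [-5/2, 2]].
X = QD⁻¹ = [[1, 0], [-11, 16]] · [[-4, 3], [-5/2, 2]] = [[-4, 3], [4, -1]].

X = [[-4, 3], [4, -1]]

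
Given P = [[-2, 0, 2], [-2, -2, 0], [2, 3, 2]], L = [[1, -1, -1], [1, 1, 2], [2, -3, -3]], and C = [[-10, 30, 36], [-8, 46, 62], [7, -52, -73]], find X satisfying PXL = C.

X = [[4, -3, 2], [2, -5, 1], [4, 0, -2]]

Isolating X: multiply by P⁻¹ from the left and L⁻¹ from the right, so X = P⁻¹CL⁻¹.
P has determinant 4; P⁻¹ = [[-1, 3/2, 1], [1, -2, -1], [-1/2, 3/2, 1]].
L has determinant 1; L⁻¹ = [[3, 0, -1], [7, -1, -3], [-5, 1, 2]].
P⁻¹C = [[5, -13, -16], [-1, -10, -15], [0, 2, 2]].
X = (P⁻¹C)L⁻¹ = [[4, -3, 2], [2, -5, 1], [4, 0, -2]].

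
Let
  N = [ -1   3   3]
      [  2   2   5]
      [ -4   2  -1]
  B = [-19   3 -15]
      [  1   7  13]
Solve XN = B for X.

Right-multiplying both sides by N⁻¹ gives X = BN⁻¹.
N has determinant -6; N⁻¹ = [[2, -3/2, -3/2], [3, -13/6, -11/6], [-2, 5/3, 4/3]].
X = BN⁻¹ = [[-19, 3, -15], [1, 7, 13]] · [[2, -3/2, -3/2], [3, -13/6, -11/6], [-2, 5/3, 4/3]] = [[1, -3, 3], [-3, 5, 3]].

X = [[1, -3, 3], [-3, 5, 3]]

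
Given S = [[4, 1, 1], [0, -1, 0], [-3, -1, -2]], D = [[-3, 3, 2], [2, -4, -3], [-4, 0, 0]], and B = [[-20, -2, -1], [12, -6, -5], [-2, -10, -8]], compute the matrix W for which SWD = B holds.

W = [[0, 1, 2], [-2, -3, 3], [0, -2, -5]]

Left-multiply by S⁻¹ and right-multiply by D⁻¹: W = S⁻¹BD⁻¹.
det S = 5, so S⁻¹ = [[2/5, 1/5, 1/5], [0, -1, 0], [-3/5, 1/5, -4/5]].
det D = 4; the adjugate gives D⁻¹ = [[0, 0, -1/4], [3, 2, -5/4], [-4, -3, 3/2]].
S⁻¹B = [[-6, -4, -3], [-12, 6, 5], [16, 8, 6]].
W = (S⁻¹B)D⁻¹ = [[0, 1, 2], [-2, -3, 3], [0, -2, -5]].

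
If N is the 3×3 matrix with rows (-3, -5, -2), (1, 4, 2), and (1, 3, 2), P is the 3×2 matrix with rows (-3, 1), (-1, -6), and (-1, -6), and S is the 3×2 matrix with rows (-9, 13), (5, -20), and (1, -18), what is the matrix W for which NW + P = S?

W = [[-2, 2], [4, -2], [-4, -4]]

NW = S − P = [[-6, 12], [6, -14], [2, -12]].
Left-multiplying both sides by N⁻¹ gives W = N⁻¹(S − P).
N has determinant -4; N⁻¹ = [[-1/2, -1, 1/2], [0, 1, -1], [1/4, -1, 7/4]].
W = N⁻¹(S − P) = [[-2, 2], [4, -2], [-4, -4]].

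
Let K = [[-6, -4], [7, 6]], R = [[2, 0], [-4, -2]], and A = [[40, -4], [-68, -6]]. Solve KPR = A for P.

Isolating P: multiply by K⁻¹ from the left and R⁻¹ from the right, so P = K⁻¹AR⁻¹.
det K = -8; the adjugate gives K⁻¹ = [[-3/4, -1/2], [7/8, 3/4]].
R has determinant -4; R⁻¹ = [[1/2, 0], [-1, -1/2]].
K⁻¹A = [[4, 6], [-16, -8]].
P = (K⁻¹A)R⁻¹ = [[-4, -3], [0, 4]].

P = [[-4, -3], [0, 4]]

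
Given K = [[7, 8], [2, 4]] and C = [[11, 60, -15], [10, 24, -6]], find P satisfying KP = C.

K is on the left of P, so left-multiply by K⁻¹: P = K⁻¹C.
K has determinant 12; K⁻¹ = [[1/3, -2/3], [-1/6, 7/12]].
P = K⁻¹C = [[1/3, -2/3], [-1/6, 7/12]] · [[11, 60, -15], [10, 24, -6]] = [[-3, 4, -1], [4, 4, -1]].

P = [[-3, 4, -1], [4, 4, -1]]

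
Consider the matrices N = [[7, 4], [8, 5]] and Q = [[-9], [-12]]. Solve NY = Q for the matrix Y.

Left-multiplying both sides by N⁻¹ gives Y = N⁻¹Q.
det N = 3, so N⁻¹ = [[5/3, -4/3], [-8/3, 7/3]].
Y = N⁻¹Q = [[5/3, -4/3], [-8/3, 7/3]] · [[-9], [-12]] = [[1], [-4]].

Y = [[1], [-4]]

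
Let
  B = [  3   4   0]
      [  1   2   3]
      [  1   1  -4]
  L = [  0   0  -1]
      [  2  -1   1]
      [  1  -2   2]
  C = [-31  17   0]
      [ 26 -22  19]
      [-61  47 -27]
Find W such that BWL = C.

Isolating W: multiply by B⁻¹ from the left and L⁻¹ from the right, so W = B⁻¹CL⁻¹.
det B = -5; the adjugate gives B⁻¹ = [[11/5, -16/5, -12/5], [-7/5, 12/5, 9/5], [1/5, -1/5, -2/5]].
det L = 3; the adjugate gives L⁻¹ = [[0, 2/3, -1/3], [-1, 1/3, -2/3], [-1, 0, 0]].
B⁻¹C = [[-5, -5, 4], [-4, 8, -3], [13, -11, 7]].
W = (B⁻¹C)L⁻¹ = [[1, -5, 5], [-5, 0, -4], [4, 5, 3]].

W = [[1, -5, 5], [-5, 0, -4], [4, 5, 3]]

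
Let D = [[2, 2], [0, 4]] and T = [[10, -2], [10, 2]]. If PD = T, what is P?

Right-multiplying both sides by D⁻¹ gives P = TD⁻¹.
det D = 8; the adjugate gives D⁻¹ = [[1/2, -1/4], [0, 1/4]].
P = TD⁻¹ = [[10, -2], [10, 2]] · [[1/2, -1/4], [0, 1/4]] = [[5, -3], [5, -2]].

P = [[5, -3], [5, -2]]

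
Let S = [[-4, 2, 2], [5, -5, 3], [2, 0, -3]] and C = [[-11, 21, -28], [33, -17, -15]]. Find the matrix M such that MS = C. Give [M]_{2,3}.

Right-multiplying both sides by S⁻¹ gives M = CS⁻¹.
S has determinant 2; S⁻¹ = [[15/2, 3, 8], [21/2, 4, 11], [5, 2, 5]].
M = CS⁻¹ = [[-11, 21, -28], [33, -17, -15]] · [[15/2, 3, 8], [21/2, 4, 11], [5, 2, 5]] = [[-2, -5, 3], [-6, 1, 2]].

2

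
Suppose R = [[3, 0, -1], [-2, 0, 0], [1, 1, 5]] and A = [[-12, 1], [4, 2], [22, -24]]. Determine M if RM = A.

M = [[-2, -1], [-6, -3], [6, -4]]

Since R multiplies M on the left, M = R⁻¹A.
det R = 2, so R⁻¹ = [[0, -1/2, 0], [5, 8, 1], [-1, -3/2, 0]].
M = R⁻¹A = [[0, -1/2, 0], [5, 8, 1], [-1, -3/2, 0]] · [[-12, 1], [4, 2], [22, -24]] = [[-2, -1], [-6, -3], [6, -4]].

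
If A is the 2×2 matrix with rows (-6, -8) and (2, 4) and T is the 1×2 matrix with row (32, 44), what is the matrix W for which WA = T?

W = [[-5, 1]]

Right-multiplying both sides by A⁻¹ gives W = TA⁻¹.
A has determinant -8; A⁻¹ = [[-1/2, -1], [1/4, 3/4]].
W = TA⁻¹ = [[32, 44]] · [[-1/2, -1], [1/4, 3/4]] = [[-5, 1]].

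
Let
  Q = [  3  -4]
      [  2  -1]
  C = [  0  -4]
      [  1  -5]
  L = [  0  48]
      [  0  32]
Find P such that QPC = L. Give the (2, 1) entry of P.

Left-multiply by Q⁻¹ and right-multiply by C⁻¹: P = Q⁻¹LC⁻¹.
Q has determinant 5; Q⁻¹ = [[-1/5, 4/5], [-2/5, 3/5]].
det C = 4; the adjugate gives C⁻¹ = [[-5/4, 1], [-1/4, 0]].
Q⁻¹L = [[0, 16], [0, 0]].
P = (Q⁻¹L)C⁻¹ = [[-4, 0], [0, 0]].

0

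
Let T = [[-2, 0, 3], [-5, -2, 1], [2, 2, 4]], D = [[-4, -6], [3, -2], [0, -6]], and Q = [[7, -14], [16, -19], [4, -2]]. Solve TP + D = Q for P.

P = [[-4, 1], [4, 5], [1, -2]]

TP = Q − D = [[11, -8], [13, -17], [4, 4]].
Since T multiplies P on the left, P = T⁻¹(Q − D).
T has determinant 2; T⁻¹ = [[-5, 3, 3], [11, -7, -13/2], [-3, 2, 2]].
P = T⁻¹(Q − D) = [[-4, 1], [4, 5], [1, -2]].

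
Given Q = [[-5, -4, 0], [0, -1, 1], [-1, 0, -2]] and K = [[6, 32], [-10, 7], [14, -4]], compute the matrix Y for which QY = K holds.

Since Q multiplies Y on the left, Y = Q⁻¹K.
Q has determinant -6; Q⁻¹ = [[-1/3, 4/3, 2/3], [1/6, -5/3, -5/6], [1/6, -2/3, -5/6]].
Y = Q⁻¹K = [[-1/3, 4/3, 2/3], [1/6, -5/3, -5/6], [1/6, -2/3, -5/6]] · [[6, 32], [-10, 7], [14, -4]] = [[-6, -4], [6, -3], [-4, 4]].

Y = [[-6, -4], [6, -3], [-4, 4]]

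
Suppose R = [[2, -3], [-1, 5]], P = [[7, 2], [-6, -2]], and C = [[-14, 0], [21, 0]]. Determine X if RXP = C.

X = R⁻¹CP⁻¹ (apply R⁻¹ on the left and P⁻¹ on the right).
det R = 7, so R⁻¹ = [[5/7, 3/7], [1/7, 2/7]].
det P = -2, so P⁻¹ = [[1, 1], [-3, -7/2]].
R⁻¹C = [[-1, 0], [4, 0]].
X = (R⁻¹C)P⁻¹ = [[-1, -1], [4, 4]].

X = [[-1, -1], [4, 4]]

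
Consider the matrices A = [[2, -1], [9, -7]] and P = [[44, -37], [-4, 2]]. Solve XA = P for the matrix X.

Since A sits to the right of X, X = PA⁻¹.
det A = -5, so A⁻¹ = [[7/5, -1/5], [9/5, -2/5]].
X = PA⁻¹ = [[44, -37], [-4, 2]] · [[7/5, -1/5], [9/5, -2/5]] = [[-5, 6], [-2, 0]].

X = [[-5, 6], [-2, 0]]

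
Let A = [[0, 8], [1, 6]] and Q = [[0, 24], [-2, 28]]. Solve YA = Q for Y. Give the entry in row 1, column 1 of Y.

Right-multiplying both sides by A⁻¹ gives Y = QA⁻¹.
A has determinant -8; A⁻¹ = [[-3/4, 1], [1/8, 0]].
Y = QA⁻¹ = [[0, 24], [-2, 28]] · [[-3/4, 1], [1/8, 0]] = [[3, 0], [5, -2]].

3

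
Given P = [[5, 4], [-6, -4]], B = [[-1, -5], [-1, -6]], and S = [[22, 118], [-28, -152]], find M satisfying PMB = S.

M = [[-2, -4], [-1, 3]]

Left-multiply by P⁻¹ and right-multiply by B⁻¹: M = P⁻¹SB⁻¹.
P has determinant 4; P⁻¹ = [[-1, -1], [3/2, 5/4]].
B has determinant 1; B⁻¹ = [[-6, 5], [1, -1]].
P⁻¹S = [[6, 34], [-2, -13]].
M = (P⁻¹S)B⁻¹ = [[-2, -4], [-1, 3]].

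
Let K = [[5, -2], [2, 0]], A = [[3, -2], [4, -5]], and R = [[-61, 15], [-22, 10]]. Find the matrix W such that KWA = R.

W = [[-5, 1], [5, -3]]

W = K⁻¹RA⁻¹ (apply K⁻¹ on the left and A⁻¹ on the right).
K has determinant 4; K⁻¹ = [[0, 1/2], [-1/2, 5/4]].
A has determinant -7; A⁻¹ = [[5/7, -2/7], [4/7, -3/7]].
K⁻¹R = [[-11, 5], [3, 5]].
W = (K⁻¹R)A⁻¹ = [[-5, 1], [5, -3]].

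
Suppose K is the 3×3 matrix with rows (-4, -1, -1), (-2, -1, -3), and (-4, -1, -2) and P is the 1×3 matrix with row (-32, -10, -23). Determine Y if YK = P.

Y = [[1, 4, 5]]

Since K sits to the right of Y, Y = PK⁻¹.
K has determinant -2; K⁻¹ = [[1/2, 1/2, -1], [-4, -2, 5], [1, 0, -1]].
Y = PK⁻¹ = [[-32, -10, -23]] · [[1/2, 1/2, -1], [-4, -2, 5], [1, 0, -1]] = [[1, 4, 5]].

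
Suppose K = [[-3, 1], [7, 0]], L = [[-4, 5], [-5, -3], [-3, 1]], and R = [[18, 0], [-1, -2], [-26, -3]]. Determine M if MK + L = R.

M = [[-5, 1], [1, 1], [-4, -5]]

MK = R − L = [[22, -5], [4, 1], [-23, -4]].
Right-multiplying both sides by K⁻¹ gives M = (R − L)K⁻¹.
det K = -7; the adjugate gives K⁻¹ = [[0, 1/7], [1, 3/7]].
M = (R − L)K⁻¹ = [[-5, 1], [1, 1], [-4, -5]].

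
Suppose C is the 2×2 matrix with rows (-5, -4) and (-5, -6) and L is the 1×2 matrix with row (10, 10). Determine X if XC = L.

X = [[-1, -1]]

Right-multiplying both sides by C⁻¹ gives X = LC⁻¹.
C has determinant 10; C⁻¹ = [[-3/5, 2/5], [1/2, -1/2]].
X = LC⁻¹ = [[10, 10]] · [[-3/5, 2/5], [1/2, -1/2]] = [[-1, -1]].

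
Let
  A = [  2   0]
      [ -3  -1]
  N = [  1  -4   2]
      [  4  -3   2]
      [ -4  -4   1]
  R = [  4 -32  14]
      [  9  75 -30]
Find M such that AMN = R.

Left-multiply by A⁻¹ and right-multiply by N⁻¹: M = A⁻¹RN⁻¹.
det A = -2; the adjugate gives A⁻¹ = [[1/2, 0], [-3/2, -1]].
N has determinant -3; N⁻¹ = [[-5/3, 4/3, 2/3], [4, -3, -2], [28/3, -20/3, -13/3]].
A⁻¹R = [[2, -16, 7], [-15, -27, 9]].
M = (A⁻¹R)N⁻¹ = [[-2, 4, 3], [1, 1, 5]].

M = [[-2, 4, 3], [1, 1, 5]]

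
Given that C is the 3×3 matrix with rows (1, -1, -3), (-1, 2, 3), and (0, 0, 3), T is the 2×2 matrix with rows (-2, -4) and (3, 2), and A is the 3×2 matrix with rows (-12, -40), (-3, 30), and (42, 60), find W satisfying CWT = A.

W = [[0, 5], [0, -5], [-4, 2]]

W = C⁻¹AT⁻¹ (apply C⁻¹ on the left and T⁻¹ on the right).
det C = 3, so C⁻¹ = [[2, 1, 1], [1, 1, 0], [0, 0, 1/3]].
det T = 8; the adjugate gives T⁻¹ = [[1/4, 1/2], [-3/8, -1/4]].
C⁻¹A = [[15, 10], [-15, -10], [14, 20]].
W = (C⁻¹A)T⁻¹ = [[0, 5], [0, -5], [-4, 2]].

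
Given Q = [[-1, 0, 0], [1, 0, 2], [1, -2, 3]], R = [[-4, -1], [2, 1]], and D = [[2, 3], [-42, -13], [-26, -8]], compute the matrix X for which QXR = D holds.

X = [[-2, -5], [4, -1], [5, 0]]

Left-multiply by Q⁻¹ and right-multiply by R⁻¹: X = Q⁻¹DR⁻¹.
Q has determinant -4; Q⁻¹ = [[-1, 0, 0], [1/4, 3/4, -1/2], [1/2, 1/2, 0]].
det R = -2, so R⁻¹ = [[-1/2, -1/2], [1, 2]].
Q⁻¹D = [[-2, -3], [-18, -5], [-20, -5]].
X = (Q⁻¹D)R⁻¹ = [[-2, -5], [4, -1], [5, 0]].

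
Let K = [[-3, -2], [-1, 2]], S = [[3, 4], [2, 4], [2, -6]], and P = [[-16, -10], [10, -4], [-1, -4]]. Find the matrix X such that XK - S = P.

X = [[4, 1], [-3, -3], [1, -4]]

XK = P + S = [[-13, -6], [12, 0], [1, -10]].
K is on the right of X, so right-multiply by K⁻¹: X = (P + S)K⁻¹.
det K = -8, so K⁻¹ = [[-1/4, -1/4], [-1/8, 3/8]].
X = (P + S)K⁻¹ = [[4, 1], [-3, -3], [1, -4]].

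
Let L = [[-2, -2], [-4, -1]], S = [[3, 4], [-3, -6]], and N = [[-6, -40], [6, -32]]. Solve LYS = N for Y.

Y = [[-5, -4], [-2, -4]]

Left-multiply by L⁻¹ and right-multiply by S⁻¹: Y = L⁻¹NS⁻¹.
det L = -6; the adjugate gives L⁻¹ = [[1/6, -1/3], [-2/3, 1/3]].
S has determinant -6; S⁻¹ = [[1, 2/3], [-1/2, -1/2]].
L⁻¹N = [[-3, 4], [6, 16]].
Y = (L⁻¹N)S⁻¹ = [[-5, -4], [-2, -4]].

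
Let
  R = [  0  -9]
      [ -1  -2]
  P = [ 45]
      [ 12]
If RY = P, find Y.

Since R multiplies Y on the left, Y = R⁻¹P.
det R = -9; the adjugate gives R⁻¹ = [[2/9, -1], [-1/9, 0]].
Y = R⁻¹P = [[2/9, -1], [-1/9, 0]] · [[45], [12]] = [[-2], [-5]].

Y = [[-2], [-5]]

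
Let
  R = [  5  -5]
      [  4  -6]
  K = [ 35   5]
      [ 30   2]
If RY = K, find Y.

Y = [[6, 2], [-1, 1]]

Left-multiplying both sides by R⁻¹ gives Y = R⁻¹K.
det R = -10; the adjugate gives R⁻¹ = [[3/5, -1/2], [2/5, -1/2]].
Y = R⁻¹K = [[3/5, -1/2], [2/5, -1/2]] · [[35, 5], [30, 2]] = [[6, 2], [-1, 1]].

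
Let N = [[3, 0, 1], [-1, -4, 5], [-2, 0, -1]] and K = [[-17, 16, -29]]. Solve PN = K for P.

P = [[-3, -4, 6]]

N is on the right of P, so right-multiply by N⁻¹: P = KN⁻¹.
det N = 4, so N⁻¹ = [[1, 0, 1], [-11/4, -1/4, -4], [-2, 0, -3]].
P = KN⁻¹ = [[-17, 16, -29]] · [[1, 0, 1], [-11/4, -1/4, -4], [-2, 0, -3]] = [[-3, -4, 6]].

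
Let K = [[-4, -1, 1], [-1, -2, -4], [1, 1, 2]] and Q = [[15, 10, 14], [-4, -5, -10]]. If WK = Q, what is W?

W = [[-2, -1, 6], [0, 1, -3]]

Since K sits to the right of W, W = QK⁻¹.
det K = 3; the adjugate gives K⁻¹ = [[0, 1, 2], [-2/3, -3, -17/3], [1/3, 1, 7/3]].
W = QK⁻¹ = [[15, 10, 14], [-4, -5, -10]] · [[0, 1, 2], [-2/3, -3, -17/3], [1/3, 1, 7/3]] = [[-2, -1, 6], [0, 1, -3]].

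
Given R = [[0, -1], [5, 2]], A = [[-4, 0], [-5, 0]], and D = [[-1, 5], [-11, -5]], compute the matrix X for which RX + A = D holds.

X = [[0, 1], [-3, -5]]

RX = D − A = [[3, 5], [-6, -5]].
Since R multiplies X on the left, X = R⁻¹(D − A).
det R = 5; the adjugate gives R⁻¹ = [[2/5, 1/5], [-1, 0]].
X = R⁻¹(D − A) = [[0, 1], [-3, -5]].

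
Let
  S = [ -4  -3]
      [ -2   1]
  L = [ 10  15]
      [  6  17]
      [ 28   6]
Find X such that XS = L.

X = [[-4, 3], [-4, 5], [-4, -6]]

Right-multiplying both sides by S⁻¹ gives X = LS⁻¹.
S has determinant -10; S⁻¹ = [[-1/10, -3/10], [-1/5, 2/5]].
X = LS⁻¹ = [[10, 15], [6, 17], [28, 6]] · [[-1/10, -3/10], [-1/5, 2/5]] = [[-4, 3], [-4, 5], [-4, -6]].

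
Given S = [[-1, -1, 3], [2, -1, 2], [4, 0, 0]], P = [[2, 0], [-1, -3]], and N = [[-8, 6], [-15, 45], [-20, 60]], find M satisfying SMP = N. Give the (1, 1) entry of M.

M = S⁻¹NP⁻¹ (apply S⁻¹ on the left and P⁻¹ on the right).
S has determinant 4; S⁻¹ = [[0, 0, 1/4], [2, -3, 2], [1, -1, 3/4]].
det P = -6, so P⁻¹ = [[1/2, 0], [-1/6, -1/3]].
S⁻¹N = [[-5, 15], [-11, -3], [-8, 6]].
M = (S⁻¹N)P⁻¹ = [[-5, -5], [-5, 1], [-5, -2]].

-5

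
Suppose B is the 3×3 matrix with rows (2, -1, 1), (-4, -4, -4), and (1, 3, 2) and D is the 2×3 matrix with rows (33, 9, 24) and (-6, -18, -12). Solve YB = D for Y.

Since B sits to the right of Y, Y = DB⁻¹.
B has determinant -4; B⁻¹ = [[-1, -5/4, -2], [-1, -3/4, -1], [2, 7/4, 3]].
Y = DB⁻¹ = [[33, 9, 24], [-6, -18, -12]] · [[-1, -5/4, -2], [-1, -3/4, -1], [2, 7/4, 3]] = [[6, -6, -3], [0, 0, -6]].

Y = [[6, -6, -3], [0, 0, -6]]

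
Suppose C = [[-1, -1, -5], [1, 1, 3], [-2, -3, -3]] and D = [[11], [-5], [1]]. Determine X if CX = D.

X = [[4], [0], [-3]]

Since C multiplies X on the left, X = C⁻¹D.
det C = 2; the adjugate gives C⁻¹ = [[3, 6, 1], [-3/2, -7/2, -1], [-1/2, -1/2, 0]].
X = C⁻¹D = [[3, 6, 1], [-3/2, -7/2, -1], [-1/2, -1/2, 0]] · [[11], [-5], [1]] = [[4], [0], [-3]].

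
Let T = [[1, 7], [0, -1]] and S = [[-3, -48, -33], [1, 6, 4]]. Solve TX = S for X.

Left-multiplying both sides by T⁻¹ gives X = T⁻¹S.
det T = -1, so T⁻¹ = [[1, 7], [0, -1]].
X = T⁻¹S = [[1, 7], [0, -1]] · [[-3, -48, -33], [1, 6, 4]] = [[4, -6, -5], [-1, -6, -4]].

X = [[4, -6, -5], [-1, -6, -4]]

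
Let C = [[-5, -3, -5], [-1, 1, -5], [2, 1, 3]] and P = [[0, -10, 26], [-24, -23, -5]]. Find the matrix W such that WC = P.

W = [[2, -6, 2], [4, -6, -5]]

Since C sits to the right of W, W = PC⁻¹.
det C = -4, so C⁻¹ = [[-2, -1, -5], [7/4, 5/4, 5], [3/4, 1/4, 2]].
W = PC⁻¹ = [[0, -10, 26], [-24, -23, -5]] · [[-2, -1, -5], [7/4, 5/4, 5], [3/4, 1/4, 2]] = [[2, -6, 2], [4, -6, -5]].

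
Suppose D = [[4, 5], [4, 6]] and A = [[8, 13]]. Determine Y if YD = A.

Y = [[-1, 3]]

D is on the right of Y, so right-multiply by D⁻¹: Y = AD⁻¹.
D has determinant 4; D⁻¹ = [[3/2, -5/4], [-1, 1]].
Y = AD⁻¹ = [[8, 13]] · [[3/2, -5/4], [-1, 1]] = [[-1, 3]].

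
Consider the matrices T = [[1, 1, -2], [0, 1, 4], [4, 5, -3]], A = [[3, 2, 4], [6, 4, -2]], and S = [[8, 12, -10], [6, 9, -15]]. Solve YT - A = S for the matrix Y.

Y = [[-5, -1, 4], [0, -2, 3]]

YT = S + A = [[11, 14, -6], [12, 13, -17]].
Right-multiplying both sides by T⁻¹ gives Y = (S + A)T⁻¹.
T has determinant 1; T⁻¹ = [[-23, -7, 6], [16, 5, -4], [-4, -1, 1]].
Y = (S + A)T⁻¹ = [[-5, -1, 4], [0, -2, 3]].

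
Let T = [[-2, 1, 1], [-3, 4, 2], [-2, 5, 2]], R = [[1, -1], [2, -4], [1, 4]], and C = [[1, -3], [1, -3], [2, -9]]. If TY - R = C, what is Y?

Y = [[1, 3], [-1, -1], [5, 3]]

TY = C + R = [[2, -4], [3, -7], [3, -5]].
Left-multiplying both sides by T⁻¹ gives Y = T⁻¹(C + R).
det T = -1, so T⁻¹ = [[2, -3, 2], [-2, 2, -1], [7, -8, 5]].
Y = T⁻¹(C + R) = [[1, 3], [-1, -1], [5, 3]].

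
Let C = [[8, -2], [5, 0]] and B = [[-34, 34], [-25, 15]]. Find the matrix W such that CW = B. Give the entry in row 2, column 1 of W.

-3

C is on the left of W, so left-multiply by C⁻¹: W = C⁻¹B.
C has determinant 10; C⁻¹ = [[0, 1/5], [-1/2, 4/5]].
W = C⁻¹B = [[0, 1/5], [-1/2, 4/5]] · [[-34, 34], [-25, 15]] = [[-5, 3], [-3, -5]].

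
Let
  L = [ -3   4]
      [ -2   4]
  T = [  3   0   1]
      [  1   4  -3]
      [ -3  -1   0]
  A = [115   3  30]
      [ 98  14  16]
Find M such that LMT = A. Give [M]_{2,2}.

1

Left-multiply by L⁻¹ and right-multiply by T⁻¹: M = L⁻¹AT⁻¹.
L has determinant -4; L⁻¹ = [[-1, 1], [-1/2, 3/4]].
det T = 2, so T⁻¹ = [[-3/2, -1/2, -2], [9/2, 3/2, 5], [11/2, 3/2, 6]].
L⁻¹A = [[-17, 11, -14], [16, 9, -3]].
M = (L⁻¹A)T⁻¹ = [[-2, 4, 5], [0, 1, -5]].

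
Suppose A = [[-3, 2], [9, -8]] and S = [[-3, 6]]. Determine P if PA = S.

P = [[-5, -2]]

A is on the right of P, so right-multiply by A⁻¹: P = SA⁻¹.
det A = 6; the adjugate gives A⁻¹ = [[-4/3, -1/3], [-3/2, -1/2]].
P = SA⁻¹ = [[-3, 6]] · [[-4/3, -1/3], [-3/2, -1/2]] = [[-5, -2]].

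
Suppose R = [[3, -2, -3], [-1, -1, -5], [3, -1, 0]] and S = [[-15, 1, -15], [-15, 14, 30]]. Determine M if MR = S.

R is on the right of M, so right-multiply by R⁻¹: M = SR⁻¹.
det R = 3, so R⁻¹ = [[-5/3, 1, 7/3], [-5, 3, 6], [4/3, -1, -5/3]].
M = SR⁻¹ = [[-15, 1, -15], [-15, 14, 30]] · [[-5/3, 1, 7/3], [-5, 3, 6], [4/3, -1, -5/3]] = [[0, 3, -4], [-5, -3, -1]].

M = [[0, 3, -4], [-5, -3, -1]]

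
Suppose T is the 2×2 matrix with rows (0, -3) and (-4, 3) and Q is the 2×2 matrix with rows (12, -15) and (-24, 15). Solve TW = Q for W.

W = [[3, 0], [-4, 5]]

Since T multiplies W on the left, W = T⁻¹Q.
det T = -12; the adjugate gives T⁻¹ = [[-1/4, -1/4], [-1/3, 0]].
W = T⁻¹Q = [[-1/4, -1/4], [-1/3, 0]] · [[12, -15], [-24, 15]] = [[3, 0], [-4, 5]].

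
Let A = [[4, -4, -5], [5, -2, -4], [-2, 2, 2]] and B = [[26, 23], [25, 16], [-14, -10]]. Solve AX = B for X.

X = [[5, 0], [-4, -2], [2, -3]]

A is on the left of X, so left-multiply by A⁻¹: X = A⁻¹B.
A has determinant -6; A⁻¹ = [[-2/3, 1/3, -1], [1/3, 1/3, 3/2], [-1, 0, -2]].
X = A⁻¹B = [[-2/3, 1/3, -1], [1/3, 1/3, 3/2], [-1, 0, -2]] · [[26, 23], [25, 16], [-14, -10]] = [[5, 0], [-4, -2], [2, -3]].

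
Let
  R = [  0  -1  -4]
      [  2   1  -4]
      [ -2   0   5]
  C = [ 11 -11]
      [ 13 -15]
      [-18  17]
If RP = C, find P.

P = [[4, -1], [-3, -1], [-2, 3]]

Since R multiplies P on the left, P = R⁻¹C.
R has determinant -6; R⁻¹ = [[-5/6, -5/6, -4/3], [1/3, 4/3, 4/3], [-1/3, -1/3, -1/3]].
P = R⁻¹C = [[-5/6, -5/6, -4/3], [1/3, 4/3, 4/3], [-1/3, -1/3, -1/3]] · [[11, -11], [13, -15], [-18, 17]] = [[4, -1], [-3, -1], [-2, 3]].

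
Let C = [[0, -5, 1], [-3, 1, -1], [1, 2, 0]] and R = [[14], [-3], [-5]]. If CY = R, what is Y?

Y = [[-1], [-2], [4]]

Since C multiplies Y on the left, Y = C⁻¹R.
det C = -2, so C⁻¹ = [[-1, -1, -2], [1/2, 1/2, 3/2], [7/2, 5/2, 15/2]].
Y = C⁻¹R = [[-1, -1, -2], [1/2, 1/2, 3/2], [7/2, 5/2, 15/2]] · [[14], [-3], [-5]] = [[-1], [-2], [4]].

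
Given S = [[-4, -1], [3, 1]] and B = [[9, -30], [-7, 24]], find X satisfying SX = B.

X = [[-2, 6], [-1, 6]]

Since S multiplies X on the left, X = S⁻¹B.
det S = -1; the adjugate gives S⁻¹ = [[-1, -1], [3, 4]].
X = S⁻¹B = [[-1, -1], [3, 4]] · [[9, -30], [-7, 24]] = [[-2, 6], [-1, 6]].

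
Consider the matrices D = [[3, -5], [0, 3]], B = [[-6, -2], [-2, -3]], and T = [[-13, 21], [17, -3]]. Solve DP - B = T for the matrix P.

DP = T + B = [[-19, 19], [15, -6]].
D is on the left of P, so left-multiply by D⁻¹: P = D⁻¹(T + B).
det D = 9, so D⁻¹ = [[1/3, 5/9], [0, 1/3]].
P = D⁻¹(T + B) = [[2, 3], [5, -2]].

P = [[2, 3], [5, -2]]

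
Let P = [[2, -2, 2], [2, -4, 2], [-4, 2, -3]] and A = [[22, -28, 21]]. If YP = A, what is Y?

Right-multiplying both sides by P⁻¹ gives Y = AP⁻¹.
det P = -4; the adjugate gives P⁻¹ = [[-2, 1/2, -1], [1/2, -1/2, 0], [3, -1, 1]].
Y = AP⁻¹ = [[22, -28, 21]] · [[-2, 1/2, -1], [1/2, -1/2, 0], [3, -1, 1]] = [[5, 4, -1]].

Y = [[5, 4, -1]]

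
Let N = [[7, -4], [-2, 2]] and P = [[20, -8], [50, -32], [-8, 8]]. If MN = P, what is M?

N is on the right of M, so right-multiply by N⁻¹: M = PN⁻¹.
det N = 6, so N⁻¹ = [[1/3, 2/3], [1/3, 7/6]].
M = PN⁻¹ = [[20, -8], [50, -32], [-8, 8]] · [[1/3, 2/3], [1/3, 7/6]] = [[4, 4], [6, -4], [0, 4]].

M = [[4, 4], [6, -4], [0, 4]]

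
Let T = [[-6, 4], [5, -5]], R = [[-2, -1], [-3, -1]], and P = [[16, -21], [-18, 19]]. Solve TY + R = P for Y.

TY = P − R = [[18, -20], [-15, 20]].
Left-multiplying both sides by T⁻¹ gives Y = T⁻¹(P − R).
T has determinant 10; T⁻¹ = [[-1/2, -2/5], [-1/2, -3/5]].
Y = T⁻¹(P − R) = [[-3, 2], [0, -2]].

Y = [[-3, 2], [0, -2]]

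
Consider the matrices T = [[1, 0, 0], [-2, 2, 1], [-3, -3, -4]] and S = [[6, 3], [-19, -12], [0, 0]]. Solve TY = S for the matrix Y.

T is on the left of Y, so left-multiply by T⁻¹: Y = T⁻¹S.
det T = -5, so T⁻¹ = [[1, 0, 0], [11/5, 4/5, 1/5], [-12/5, -3/5, -2/5]].
Y = T⁻¹S = [[1, 0, 0], [11/5, 4/5, 1/5], [-12/5, -3/5, -2/5]] · [[6, 3], [-19, -12], [0, 0]] = [[6, 3], [-2, -3], [-3, 0]].

Y = [[6, 3], [-2, -3], [-3, 0]]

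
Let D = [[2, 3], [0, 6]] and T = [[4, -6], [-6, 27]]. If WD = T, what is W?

Right-multiplying both sides by D⁻¹ gives W = TD⁻¹.
det D = 12, so D⁻¹ = [[1/2, -1/4], [0, 1/6]].
W = TD⁻¹ = [[4, -6], [-6, 27]] · [[1/2, -1/4], [0, 1/6]] = [[2, -2], [-3, 6]].

W = [[2, -2], [-3, 6]]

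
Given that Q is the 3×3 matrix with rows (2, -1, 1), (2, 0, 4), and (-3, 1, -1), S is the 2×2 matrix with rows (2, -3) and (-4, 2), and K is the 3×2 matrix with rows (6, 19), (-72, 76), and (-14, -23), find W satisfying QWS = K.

Isolating W: multiply by Q⁻¹ from the left and S⁻¹ from the right, so W = Q⁻¹KS⁻¹.
Q has determinant 4; Q⁻¹ = [[-1, 0, -1], [-5/2, 1/4, -3/2], [1/2, 1/4, 1/2]].
det S = -8, so S⁻¹ = [[-1/4, -3/8], [-1/2, -1/4]].
Q⁻¹K = [[8, 4], [-12, 6], [-22, 17]].
W = (Q⁻¹K)S⁻¹ = [[-4, -4], [0, 3], [-3, 4]].

W = [[-4, -4], [0, 3], [-3, 4]]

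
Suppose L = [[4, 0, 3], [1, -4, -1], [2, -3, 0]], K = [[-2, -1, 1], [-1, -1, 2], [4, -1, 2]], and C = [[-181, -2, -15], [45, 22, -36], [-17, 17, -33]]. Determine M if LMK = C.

M = [[1, 0, -5], [1, 3, -1], [5, 5, -4]]

Left-multiply by L⁻¹ and right-multiply by K⁻¹: M = L⁻¹CK⁻¹.
L has determinant 3; L⁻¹ = [[-1, -3, 4], [-2/3, -2, 7/3], [5/3, 4, -16/3]].
det K = -5, so K⁻¹ = [[0, -1/5, 1/5], [-2, 8/5, -3/5], [-1, 6/5, -1/5]].
L⁻¹C = [[-22, 4, -9], [-9, -3, 5], [-31, -6, 7]].
M = (L⁻¹C)K⁻¹ = [[1, 0, -5], [1, 3, -1], [5, 5, -4]].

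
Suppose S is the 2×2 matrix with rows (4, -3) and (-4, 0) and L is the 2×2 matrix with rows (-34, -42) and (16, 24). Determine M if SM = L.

Left-multiplying both sides by S⁻¹ gives M = S⁻¹L.
det S = -12, so S⁻¹ = [[0, -1/4], [-1/3, -1/3]].
M = S⁻¹L = [[0, -1/4], [-1/3, -1/3]] · [[-34, -42], [16, 24]] = [[-4, -6], [6, 6]].

M = [[-4, -6], [6, 6]]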